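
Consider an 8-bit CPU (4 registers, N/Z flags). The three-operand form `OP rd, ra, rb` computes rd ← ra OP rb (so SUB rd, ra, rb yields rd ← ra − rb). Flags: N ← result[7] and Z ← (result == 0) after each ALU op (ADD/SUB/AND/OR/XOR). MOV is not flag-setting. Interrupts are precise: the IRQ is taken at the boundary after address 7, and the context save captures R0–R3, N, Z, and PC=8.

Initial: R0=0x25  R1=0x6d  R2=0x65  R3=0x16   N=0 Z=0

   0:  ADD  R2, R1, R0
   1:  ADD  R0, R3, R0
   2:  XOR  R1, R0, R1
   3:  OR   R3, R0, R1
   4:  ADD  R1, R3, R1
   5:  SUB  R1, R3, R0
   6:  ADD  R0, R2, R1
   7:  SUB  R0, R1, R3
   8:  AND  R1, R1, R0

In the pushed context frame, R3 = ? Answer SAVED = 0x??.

SAVED = 0x7f

after  0: R0=0x25 R1=0x6d R2=0x92 R3=0x16  N=1 Z=0
after  1: R0=0x3b R1=0x6d R2=0x92 R3=0x16  N=0 Z=0
after  2: R0=0x3b R1=0x56 R2=0x92 R3=0x16  N=0 Z=0
after  3: R0=0x3b R1=0x56 R2=0x92 R3=0x7f  N=0 Z=0
after  4: R0=0x3b R1=0xd5 R2=0x92 R3=0x7f  N=1 Z=0
after  5: R0=0x3b R1=0x44 R2=0x92 R3=0x7f  N=0 Z=0
after  6: R0=0xd6 R1=0x44 R2=0x92 R3=0x7f  N=1 Z=0
after  7: R0=0xc5 R1=0x44 R2=0x92 R3=0x7f  N=1 Z=0
-- IRQ taken; context saved, return-PC = 8 --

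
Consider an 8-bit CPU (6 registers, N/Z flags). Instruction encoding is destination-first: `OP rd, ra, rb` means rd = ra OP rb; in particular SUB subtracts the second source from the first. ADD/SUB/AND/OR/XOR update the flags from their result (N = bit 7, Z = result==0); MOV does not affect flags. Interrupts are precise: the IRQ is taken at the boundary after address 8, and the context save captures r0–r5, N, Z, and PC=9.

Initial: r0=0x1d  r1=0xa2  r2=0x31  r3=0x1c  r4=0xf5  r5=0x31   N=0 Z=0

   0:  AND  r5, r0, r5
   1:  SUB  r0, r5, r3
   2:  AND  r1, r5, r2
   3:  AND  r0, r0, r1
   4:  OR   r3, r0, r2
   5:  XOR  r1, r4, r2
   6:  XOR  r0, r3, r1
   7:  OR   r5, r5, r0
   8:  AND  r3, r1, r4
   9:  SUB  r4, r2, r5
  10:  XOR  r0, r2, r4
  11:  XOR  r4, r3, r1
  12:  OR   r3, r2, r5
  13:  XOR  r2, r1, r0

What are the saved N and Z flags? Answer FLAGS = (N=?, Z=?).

after  0: r0=0x1d r1=0xa2 r2=0x31 r3=0x1c r4=0xf5 r5=0x11  N=0 Z=0
after  1: r0=0xf5 r1=0xa2 r2=0x31 r3=0x1c r4=0xf5 r5=0x11  N=1 Z=0
after  2: r0=0xf5 r1=0x11 r2=0x31 r3=0x1c r4=0xf5 r5=0x11  N=0 Z=0
after  3: r0=0x11 r1=0x11 r2=0x31 r3=0x1c r4=0xf5 r5=0x11  N=0 Z=0
after  4: r0=0x11 r1=0x11 r2=0x31 r3=0x31 r4=0xf5 r5=0x11  N=0 Z=0
after  5: r0=0x11 r1=0xc4 r2=0x31 r3=0x31 r4=0xf5 r5=0x11  N=1 Z=0
after  6: r0=0xf5 r1=0xc4 r2=0x31 r3=0x31 r4=0xf5 r5=0x11  N=1 Z=0
after  7: r0=0xf5 r1=0xc4 r2=0x31 r3=0x31 r4=0xf5 r5=0xf5  N=1 Z=0
after  8: r0=0xf5 r1=0xc4 r2=0x31 r3=0xc4 r4=0xf5 r5=0xf5  N=1 Z=0
-- IRQ taken; context saved, return-PC = 9 --

FLAGS = (N=1, Z=0)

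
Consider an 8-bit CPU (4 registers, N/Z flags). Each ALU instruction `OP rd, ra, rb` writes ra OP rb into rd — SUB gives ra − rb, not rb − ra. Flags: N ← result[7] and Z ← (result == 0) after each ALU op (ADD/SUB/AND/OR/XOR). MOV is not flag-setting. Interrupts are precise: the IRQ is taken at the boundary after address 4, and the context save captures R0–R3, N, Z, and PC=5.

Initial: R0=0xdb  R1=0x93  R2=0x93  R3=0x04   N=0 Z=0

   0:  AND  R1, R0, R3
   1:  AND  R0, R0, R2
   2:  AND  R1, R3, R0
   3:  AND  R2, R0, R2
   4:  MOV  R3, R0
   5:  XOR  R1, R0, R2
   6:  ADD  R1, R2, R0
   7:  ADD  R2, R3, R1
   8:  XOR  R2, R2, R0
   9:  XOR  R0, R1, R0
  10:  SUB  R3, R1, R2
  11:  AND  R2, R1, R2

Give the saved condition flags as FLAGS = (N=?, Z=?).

FLAGS = (N=1, Z=0)

after  0: R0=0xdb R1=0x00 R2=0x93 R3=0x04  N=0 Z=1
after  1: R0=0x93 R1=0x00 R2=0x93 R3=0x04  N=1 Z=0
after  2: R0=0x93 R1=0x00 R2=0x93 R3=0x04  N=0 Z=1
after  3: R0=0x93 R1=0x00 R2=0x93 R3=0x04  N=1 Z=0
after  4: R0=0x93 R1=0x00 R2=0x93 R3=0x93  N=1 Z=0
-- IRQ taken; context saved, return-PC = 5 --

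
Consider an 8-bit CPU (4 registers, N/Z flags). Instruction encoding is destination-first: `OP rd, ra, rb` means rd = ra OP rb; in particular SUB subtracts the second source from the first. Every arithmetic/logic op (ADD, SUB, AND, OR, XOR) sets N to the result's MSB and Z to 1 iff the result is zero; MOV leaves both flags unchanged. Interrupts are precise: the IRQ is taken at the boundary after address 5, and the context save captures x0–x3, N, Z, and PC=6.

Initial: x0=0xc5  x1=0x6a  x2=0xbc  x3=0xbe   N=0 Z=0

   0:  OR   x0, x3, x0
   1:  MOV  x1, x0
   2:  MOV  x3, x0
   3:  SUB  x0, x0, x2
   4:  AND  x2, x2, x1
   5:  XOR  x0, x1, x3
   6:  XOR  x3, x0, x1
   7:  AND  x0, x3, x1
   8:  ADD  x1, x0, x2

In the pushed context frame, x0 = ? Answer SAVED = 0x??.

after  0: x0=0xff x1=0x6a x2=0xbc x3=0xbe  N=1 Z=0
after  1: x0=0xff x1=0xff x2=0xbc x3=0xbe  N=1 Z=0
after  2: x0=0xff x1=0xff x2=0xbc x3=0xff  N=1 Z=0
after  3: x0=0x43 x1=0xff x2=0xbc x3=0xff  N=0 Z=0
after  4: x0=0x43 x1=0xff x2=0xbc x3=0xff  N=1 Z=0
after  5: x0=0x00 x1=0xff x2=0xbc x3=0xff  N=0 Z=1
-- IRQ taken; context saved, return-PC = 6 --

SAVED = 0x00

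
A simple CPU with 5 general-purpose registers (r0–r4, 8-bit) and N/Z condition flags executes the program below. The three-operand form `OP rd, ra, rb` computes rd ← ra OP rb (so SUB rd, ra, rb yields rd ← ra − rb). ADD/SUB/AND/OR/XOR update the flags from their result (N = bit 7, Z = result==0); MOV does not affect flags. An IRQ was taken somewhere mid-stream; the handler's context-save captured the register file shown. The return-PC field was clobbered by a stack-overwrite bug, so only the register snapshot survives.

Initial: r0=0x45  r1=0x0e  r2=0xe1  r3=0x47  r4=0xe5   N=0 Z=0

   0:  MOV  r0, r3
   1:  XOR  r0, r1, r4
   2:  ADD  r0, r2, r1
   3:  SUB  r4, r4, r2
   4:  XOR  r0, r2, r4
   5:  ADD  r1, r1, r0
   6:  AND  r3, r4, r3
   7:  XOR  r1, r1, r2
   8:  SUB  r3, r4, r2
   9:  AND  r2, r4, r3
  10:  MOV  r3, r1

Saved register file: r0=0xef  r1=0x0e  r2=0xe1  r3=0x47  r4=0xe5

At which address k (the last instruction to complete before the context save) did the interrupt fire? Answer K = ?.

K = 2

after  0: r0=0x47 r1=0x0e r2=0xe1 r3=0x47 r4=0xe5  N=0 Z=0
after  1: r0=0xeb r1=0x0e r2=0xe1 r3=0x47 r4=0xe5  N=1 Z=0
after  2: r0=0xef r1=0x0e r2=0xe1 r3=0x47 r4=0xe5  N=1 Z=0
-- IRQ taken; context saved, return-PC = 3 --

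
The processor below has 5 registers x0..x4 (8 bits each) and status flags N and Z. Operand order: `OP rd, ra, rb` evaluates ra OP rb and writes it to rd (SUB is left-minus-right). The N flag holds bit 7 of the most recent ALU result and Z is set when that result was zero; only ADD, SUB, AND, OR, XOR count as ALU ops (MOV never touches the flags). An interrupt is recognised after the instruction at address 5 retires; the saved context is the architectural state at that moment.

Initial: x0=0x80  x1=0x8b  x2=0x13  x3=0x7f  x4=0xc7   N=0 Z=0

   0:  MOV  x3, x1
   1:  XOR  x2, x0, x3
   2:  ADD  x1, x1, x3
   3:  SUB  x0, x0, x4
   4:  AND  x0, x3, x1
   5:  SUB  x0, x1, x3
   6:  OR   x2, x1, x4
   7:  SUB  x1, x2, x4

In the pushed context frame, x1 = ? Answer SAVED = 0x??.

after  0: x0=0x80 x1=0x8b x2=0x13 x3=0x8b x4=0xc7  N=0 Z=0
after  1: x0=0x80 x1=0x8b x2=0x0b x3=0x8b x4=0xc7  N=0 Z=0
after  2: x0=0x80 x1=0x16 x2=0x0b x3=0x8b x4=0xc7  N=0 Z=0
after  3: x0=0xb9 x1=0x16 x2=0x0b x3=0x8b x4=0xc7  N=1 Z=0
after  4: x0=0x02 x1=0x16 x2=0x0b x3=0x8b x4=0xc7  N=0 Z=0
after  5: x0=0x8b x1=0x16 x2=0x0b x3=0x8b x4=0xc7  N=1 Z=0
-- IRQ taken; context saved, return-PC = 6 --

SAVED = 0x16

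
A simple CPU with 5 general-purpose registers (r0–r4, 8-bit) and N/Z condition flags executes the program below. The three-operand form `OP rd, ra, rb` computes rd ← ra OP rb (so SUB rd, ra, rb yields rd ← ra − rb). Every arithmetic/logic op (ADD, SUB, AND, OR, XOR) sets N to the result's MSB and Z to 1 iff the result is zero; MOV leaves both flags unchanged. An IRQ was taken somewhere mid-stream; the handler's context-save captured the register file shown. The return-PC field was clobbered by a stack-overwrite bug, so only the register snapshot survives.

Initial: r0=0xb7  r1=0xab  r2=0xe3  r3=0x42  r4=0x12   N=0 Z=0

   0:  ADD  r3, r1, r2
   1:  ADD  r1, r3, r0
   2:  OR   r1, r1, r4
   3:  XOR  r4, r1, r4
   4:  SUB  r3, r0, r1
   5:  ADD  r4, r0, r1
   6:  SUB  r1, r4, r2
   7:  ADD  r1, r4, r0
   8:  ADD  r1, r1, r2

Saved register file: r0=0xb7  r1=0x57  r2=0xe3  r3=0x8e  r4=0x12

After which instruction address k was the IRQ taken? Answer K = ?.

K = 2

after  0: r0=0xb7 r1=0xab r2=0xe3 r3=0x8e r4=0x12  N=1 Z=0
after  1: r0=0xb7 r1=0x45 r2=0xe3 r3=0x8e r4=0x12  N=0 Z=0
after  2: r0=0xb7 r1=0x57 r2=0xe3 r3=0x8e r4=0x12  N=0 Z=0
-- IRQ taken; context saved, return-PC = 3 --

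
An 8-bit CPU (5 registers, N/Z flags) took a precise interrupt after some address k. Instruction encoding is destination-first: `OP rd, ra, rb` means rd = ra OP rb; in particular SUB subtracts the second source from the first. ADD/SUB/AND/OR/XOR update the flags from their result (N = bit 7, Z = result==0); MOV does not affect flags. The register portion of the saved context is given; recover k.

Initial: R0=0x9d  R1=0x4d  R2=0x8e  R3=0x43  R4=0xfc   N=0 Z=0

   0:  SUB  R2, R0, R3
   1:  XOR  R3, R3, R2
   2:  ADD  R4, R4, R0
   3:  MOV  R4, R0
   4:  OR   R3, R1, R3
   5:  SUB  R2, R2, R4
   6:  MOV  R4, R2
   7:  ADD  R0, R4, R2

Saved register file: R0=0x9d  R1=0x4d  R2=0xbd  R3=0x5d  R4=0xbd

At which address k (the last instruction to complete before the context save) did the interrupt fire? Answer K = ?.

after  0: R0=0x9d R1=0x4d R2=0x5a R3=0x43 R4=0xfc  N=0 Z=0
after  1: R0=0x9d R1=0x4d R2=0x5a R3=0x19 R4=0xfc  N=0 Z=0
after  2: R0=0x9d R1=0x4d R2=0x5a R3=0x19 R4=0x99  N=1 Z=0
after  3: R0=0x9d R1=0x4d R2=0x5a R3=0x19 R4=0x9d  N=1 Z=0
after  4: R0=0x9d R1=0x4d R2=0x5a R3=0x5d R4=0x9d  N=0 Z=0
after  5: R0=0x9d R1=0x4d R2=0xbd R3=0x5d R4=0x9d  N=1 Z=0
after  6: R0=0x9d R1=0x4d R2=0xbd R3=0x5d R4=0xbd  N=1 Z=0
-- IRQ taken; context saved, return-PC = 7 --

K = 6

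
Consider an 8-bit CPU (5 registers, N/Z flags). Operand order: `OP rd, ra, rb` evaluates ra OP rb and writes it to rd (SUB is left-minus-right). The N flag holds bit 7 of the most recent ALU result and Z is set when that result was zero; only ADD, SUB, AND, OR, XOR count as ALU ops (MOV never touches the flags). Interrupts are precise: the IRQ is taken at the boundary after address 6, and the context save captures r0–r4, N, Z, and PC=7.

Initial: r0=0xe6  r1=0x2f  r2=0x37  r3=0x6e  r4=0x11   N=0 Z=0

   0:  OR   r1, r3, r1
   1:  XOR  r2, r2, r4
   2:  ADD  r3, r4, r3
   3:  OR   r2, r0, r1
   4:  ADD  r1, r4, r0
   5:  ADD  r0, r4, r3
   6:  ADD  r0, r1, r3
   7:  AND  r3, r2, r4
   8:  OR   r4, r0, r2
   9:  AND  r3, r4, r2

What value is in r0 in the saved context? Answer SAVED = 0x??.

SAVED = 0x76

after  0: r0=0xe6 r1=0x6f r2=0x37 r3=0x6e r4=0x11  N=0 Z=0
after  1: r0=0xe6 r1=0x6f r2=0x26 r3=0x6e r4=0x11  N=0 Z=0
after  2: r0=0xe6 r1=0x6f r2=0x26 r3=0x7f r4=0x11  N=0 Z=0
after  3: r0=0xe6 r1=0x6f r2=0xef r3=0x7f r4=0x11  N=1 Z=0
after  4: r0=0xe6 r1=0xf7 r2=0xef r3=0x7f r4=0x11  N=1 Z=0
after  5: r0=0x90 r1=0xf7 r2=0xef r3=0x7f r4=0x11  N=1 Z=0
after  6: r0=0x76 r1=0xf7 r2=0xef r3=0x7f r4=0x11  N=0 Z=0
-- IRQ taken; context saved, return-PC = 7 --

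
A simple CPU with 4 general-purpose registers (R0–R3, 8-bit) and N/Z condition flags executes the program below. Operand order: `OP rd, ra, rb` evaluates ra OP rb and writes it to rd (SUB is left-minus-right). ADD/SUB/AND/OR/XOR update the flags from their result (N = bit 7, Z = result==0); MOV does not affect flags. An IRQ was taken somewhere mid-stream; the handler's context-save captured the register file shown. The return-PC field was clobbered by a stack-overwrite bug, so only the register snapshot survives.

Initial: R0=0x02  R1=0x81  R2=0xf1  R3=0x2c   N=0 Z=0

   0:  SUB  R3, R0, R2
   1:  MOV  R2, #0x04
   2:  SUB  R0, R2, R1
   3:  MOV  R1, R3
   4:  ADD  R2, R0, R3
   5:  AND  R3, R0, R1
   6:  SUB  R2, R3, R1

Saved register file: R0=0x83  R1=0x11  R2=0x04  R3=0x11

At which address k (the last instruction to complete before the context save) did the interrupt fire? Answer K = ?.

K = 3

after  0: R0=0x02 R1=0x81 R2=0xf1 R3=0x11  N=0 Z=0
after  1: R0=0x02 R1=0x81 R2=0x04 R3=0x11  N=0 Z=0
after  2: R0=0x83 R1=0x81 R2=0x04 R3=0x11  N=1 Z=0
after  3: R0=0x83 R1=0x11 R2=0x04 R3=0x11  N=1 Z=0
-- IRQ taken; context saved, return-PC = 4 --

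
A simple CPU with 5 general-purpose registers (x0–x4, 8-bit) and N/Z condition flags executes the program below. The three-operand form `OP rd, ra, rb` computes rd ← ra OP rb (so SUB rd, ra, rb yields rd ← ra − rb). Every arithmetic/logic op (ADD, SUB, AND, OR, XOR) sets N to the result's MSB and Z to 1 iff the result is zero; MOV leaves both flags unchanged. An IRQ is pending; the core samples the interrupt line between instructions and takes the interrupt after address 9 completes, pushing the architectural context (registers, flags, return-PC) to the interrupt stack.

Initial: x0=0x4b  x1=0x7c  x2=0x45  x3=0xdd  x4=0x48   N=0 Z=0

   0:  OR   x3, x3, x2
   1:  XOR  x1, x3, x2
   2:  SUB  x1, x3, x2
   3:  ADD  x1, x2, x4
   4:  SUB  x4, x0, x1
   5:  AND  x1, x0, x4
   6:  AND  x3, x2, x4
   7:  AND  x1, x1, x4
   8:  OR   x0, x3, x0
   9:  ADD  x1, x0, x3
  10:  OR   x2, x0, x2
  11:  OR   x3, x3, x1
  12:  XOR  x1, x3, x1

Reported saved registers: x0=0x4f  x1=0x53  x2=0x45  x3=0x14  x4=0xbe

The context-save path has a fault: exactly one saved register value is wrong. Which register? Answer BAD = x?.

BAD = x3

after  0: x0=0x4b x1=0x7c x2=0x45 x3=0xdd x4=0x48  N=1 Z=0
after  1: x0=0x4b x1=0x98 x2=0x45 x3=0xdd x4=0x48  N=1 Z=0
after  2: x0=0x4b x1=0x98 x2=0x45 x3=0xdd x4=0x48  N=1 Z=0
after  3: x0=0x4b x1=0x8d x2=0x45 x3=0xdd x4=0x48  N=1 Z=0
after  4: x0=0x4b x1=0x8d x2=0x45 x3=0xdd x4=0xbe  N=1 Z=0
after  5: x0=0x4b x1=0x0a x2=0x45 x3=0xdd x4=0xbe  N=0 Z=0
after  6: x0=0x4b x1=0x0a x2=0x45 x3=0x04 x4=0xbe  N=0 Z=0
after  7: x0=0x4b x1=0x0a x2=0x45 x3=0x04 x4=0xbe  N=0 Z=0
after  8: x0=0x4f x1=0x0a x2=0x45 x3=0x04 x4=0xbe  N=0 Z=0
after  9: x0=0x4f x1=0x53 x2=0x45 x3=0x04 x4=0xbe  N=0 Z=0
-- IRQ taken; context saved, return-PC = 10 --
mismatch: x3: reported 0x14 vs actual 0x04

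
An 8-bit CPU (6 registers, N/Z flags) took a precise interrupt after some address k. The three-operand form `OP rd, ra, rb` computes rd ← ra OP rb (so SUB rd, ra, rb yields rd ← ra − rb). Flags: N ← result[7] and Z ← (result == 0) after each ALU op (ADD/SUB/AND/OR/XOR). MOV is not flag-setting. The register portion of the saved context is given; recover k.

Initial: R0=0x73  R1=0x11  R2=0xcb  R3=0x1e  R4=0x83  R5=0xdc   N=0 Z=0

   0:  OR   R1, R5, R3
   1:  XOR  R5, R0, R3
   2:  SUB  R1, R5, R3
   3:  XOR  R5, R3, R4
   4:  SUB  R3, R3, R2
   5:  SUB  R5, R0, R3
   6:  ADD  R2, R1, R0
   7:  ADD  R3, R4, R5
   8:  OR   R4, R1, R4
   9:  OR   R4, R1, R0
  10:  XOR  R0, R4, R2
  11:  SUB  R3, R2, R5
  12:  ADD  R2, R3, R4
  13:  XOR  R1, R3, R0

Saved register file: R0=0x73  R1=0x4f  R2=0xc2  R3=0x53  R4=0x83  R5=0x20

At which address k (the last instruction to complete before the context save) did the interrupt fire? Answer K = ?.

after  0: R0=0x73 R1=0xde R2=0xcb R3=0x1e R4=0x83 R5=0xdc  N=1 Z=0
after  1: R0=0x73 R1=0xde R2=0xcb R3=0x1e R4=0x83 R5=0x6d  N=0 Z=0
after  2: R0=0x73 R1=0x4f R2=0xcb R3=0x1e R4=0x83 R5=0x6d  N=0 Z=0
after  3: R0=0x73 R1=0x4f R2=0xcb R3=0x1e R4=0x83 R5=0x9d  N=1 Z=0
after  4: R0=0x73 R1=0x4f R2=0xcb R3=0x53 R4=0x83 R5=0x9d  N=0 Z=0
after  5: R0=0x73 R1=0x4f R2=0xcb R3=0x53 R4=0x83 R5=0x20  N=0 Z=0
after  6: R0=0x73 R1=0x4f R2=0xc2 R3=0x53 R4=0x83 R5=0x20  N=1 Z=0
-- IRQ taken; context saved, return-PC = 7 --

K = 6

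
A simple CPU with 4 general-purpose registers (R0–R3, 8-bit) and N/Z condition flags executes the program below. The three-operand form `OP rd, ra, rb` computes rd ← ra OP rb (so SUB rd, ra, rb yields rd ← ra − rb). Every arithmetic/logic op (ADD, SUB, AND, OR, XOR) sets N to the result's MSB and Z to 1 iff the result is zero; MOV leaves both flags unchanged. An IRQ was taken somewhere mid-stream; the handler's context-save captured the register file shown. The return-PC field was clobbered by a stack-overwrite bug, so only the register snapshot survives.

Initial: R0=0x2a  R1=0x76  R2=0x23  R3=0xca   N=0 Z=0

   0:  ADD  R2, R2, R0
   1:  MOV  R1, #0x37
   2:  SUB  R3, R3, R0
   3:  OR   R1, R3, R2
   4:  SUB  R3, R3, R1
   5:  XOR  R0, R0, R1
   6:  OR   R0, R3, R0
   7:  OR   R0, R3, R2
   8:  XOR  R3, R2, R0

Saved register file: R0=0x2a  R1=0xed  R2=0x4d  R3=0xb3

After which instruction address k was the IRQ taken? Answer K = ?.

K = 4

after  0: R0=0x2a R1=0x76 R2=0x4d R3=0xca  N=0 Z=0
after  1: R0=0x2a R1=0x37 R2=0x4d R3=0xca  N=0 Z=0
after  2: R0=0x2a R1=0x37 R2=0x4d R3=0xa0  N=1 Z=0
after  3: R0=0x2a R1=0xed R2=0x4d R3=0xa0  N=1 Z=0
after  4: R0=0x2a R1=0xed R2=0x4d R3=0xb3  N=1 Z=0
-- IRQ taken; context saved, return-PC = 5 --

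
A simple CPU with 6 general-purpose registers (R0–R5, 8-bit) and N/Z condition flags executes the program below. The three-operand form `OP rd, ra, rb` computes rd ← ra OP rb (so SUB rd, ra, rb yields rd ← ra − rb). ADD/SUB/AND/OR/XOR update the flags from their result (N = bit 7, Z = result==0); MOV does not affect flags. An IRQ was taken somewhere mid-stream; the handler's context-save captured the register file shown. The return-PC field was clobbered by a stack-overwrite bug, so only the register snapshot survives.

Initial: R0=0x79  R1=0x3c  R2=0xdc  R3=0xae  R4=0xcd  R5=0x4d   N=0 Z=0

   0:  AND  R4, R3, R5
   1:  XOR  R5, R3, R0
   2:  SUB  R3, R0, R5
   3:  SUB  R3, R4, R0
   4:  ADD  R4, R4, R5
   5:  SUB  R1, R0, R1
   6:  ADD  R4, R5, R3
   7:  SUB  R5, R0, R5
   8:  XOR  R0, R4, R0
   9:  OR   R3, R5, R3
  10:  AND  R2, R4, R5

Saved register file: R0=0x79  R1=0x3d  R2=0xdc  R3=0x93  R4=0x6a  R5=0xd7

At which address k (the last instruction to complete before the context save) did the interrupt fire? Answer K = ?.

K = 6

after  0: R0=0x79 R1=0x3c R2=0xdc R3=0xae R4=0x0c R5=0x4d  N=0 Z=0
after  1: R0=0x79 R1=0x3c R2=0xdc R3=0xae R4=0x0c R5=0xd7  N=1 Z=0
after  2: R0=0x79 R1=0x3c R2=0xdc R3=0xa2 R4=0x0c R5=0xd7  N=1 Z=0
after  3: R0=0x79 R1=0x3c R2=0xdc R3=0x93 R4=0x0c R5=0xd7  N=1 Z=0
after  4: R0=0x79 R1=0x3c R2=0xdc R3=0x93 R4=0xe3 R5=0xd7  N=1 Z=0
after  5: R0=0x79 R1=0x3d R2=0xdc R3=0x93 R4=0xe3 R5=0xd7  N=0 Z=0
after  6: R0=0x79 R1=0x3d R2=0xdc R3=0x93 R4=0x6a R5=0xd7  N=0 Z=0
-- IRQ taken; context saved, return-PC = 7 --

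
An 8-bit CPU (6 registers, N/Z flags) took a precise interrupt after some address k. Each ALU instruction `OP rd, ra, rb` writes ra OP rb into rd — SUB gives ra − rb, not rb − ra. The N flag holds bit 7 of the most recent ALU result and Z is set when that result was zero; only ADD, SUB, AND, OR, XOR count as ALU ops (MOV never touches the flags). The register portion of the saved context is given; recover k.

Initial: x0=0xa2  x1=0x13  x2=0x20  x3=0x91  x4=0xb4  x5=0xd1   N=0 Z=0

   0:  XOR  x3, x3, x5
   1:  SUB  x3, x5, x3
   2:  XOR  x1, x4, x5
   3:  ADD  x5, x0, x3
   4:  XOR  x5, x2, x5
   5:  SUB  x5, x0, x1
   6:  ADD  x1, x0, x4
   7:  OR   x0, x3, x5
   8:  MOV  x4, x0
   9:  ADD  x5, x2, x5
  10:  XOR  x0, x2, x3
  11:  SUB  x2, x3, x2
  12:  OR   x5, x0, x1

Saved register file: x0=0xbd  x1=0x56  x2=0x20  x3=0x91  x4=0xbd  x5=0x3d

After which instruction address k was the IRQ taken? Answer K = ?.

K = 8

after  0: x0=0xa2 x1=0x13 x2=0x20 x3=0x40 x4=0xb4 x5=0xd1  N=0 Z=0
after  1: x0=0xa2 x1=0x13 x2=0x20 x3=0x91 x4=0xb4 x5=0xd1  N=1 Z=0
after  2: x0=0xa2 x1=0x65 x2=0x20 x3=0x91 x4=0xb4 x5=0xd1  N=0 Z=0
after  3: x0=0xa2 x1=0x65 x2=0x20 x3=0x91 x4=0xb4 x5=0x33  N=0 Z=0
after  4: x0=0xa2 x1=0x65 x2=0x20 x3=0x91 x4=0xb4 x5=0x13  N=0 Z=0
after  5: x0=0xa2 x1=0x65 x2=0x20 x3=0x91 x4=0xb4 x5=0x3d  N=0 Z=0
after  6: x0=0xa2 x1=0x56 x2=0x20 x3=0x91 x4=0xb4 x5=0x3d  N=0 Z=0
after  7: x0=0xbd x1=0x56 x2=0x20 x3=0x91 x4=0xb4 x5=0x3d  N=1 Z=0
after  8: x0=0xbd x1=0x56 x2=0x20 x3=0x91 x4=0xbd x5=0x3d  N=1 Z=0
-- IRQ taken; context saved, return-PC = 9 --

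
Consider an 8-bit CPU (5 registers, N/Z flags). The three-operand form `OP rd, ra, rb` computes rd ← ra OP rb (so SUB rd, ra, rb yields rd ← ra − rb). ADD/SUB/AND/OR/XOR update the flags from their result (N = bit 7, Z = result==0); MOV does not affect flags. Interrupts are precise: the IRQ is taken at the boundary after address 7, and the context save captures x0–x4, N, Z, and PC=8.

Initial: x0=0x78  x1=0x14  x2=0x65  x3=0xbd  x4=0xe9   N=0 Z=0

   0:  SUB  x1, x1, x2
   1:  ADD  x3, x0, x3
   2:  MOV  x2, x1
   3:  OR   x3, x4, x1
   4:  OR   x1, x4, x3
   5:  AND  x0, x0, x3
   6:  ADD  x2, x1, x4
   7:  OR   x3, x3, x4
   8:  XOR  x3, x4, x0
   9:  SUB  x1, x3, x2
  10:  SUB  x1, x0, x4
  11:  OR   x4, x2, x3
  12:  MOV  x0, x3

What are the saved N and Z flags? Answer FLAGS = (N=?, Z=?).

after  0: x0=0x78 x1=0xaf x2=0x65 x3=0xbd x4=0xe9  N=1 Z=0
after  1: x0=0x78 x1=0xaf x2=0x65 x3=0x35 x4=0xe9  N=0 Z=0
after  2: x0=0x78 x1=0xaf x2=0xaf x3=0x35 x4=0xe9  N=0 Z=0
after  3: x0=0x78 x1=0xaf x2=0xaf x3=0xef x4=0xe9  N=1 Z=0
after  4: x0=0x78 x1=0xef x2=0xaf x3=0xef x4=0xe9  N=1 Z=0
after  5: x0=0x68 x1=0xef x2=0xaf x3=0xef x4=0xe9  N=0 Z=0
after  6: x0=0x68 x1=0xef x2=0xd8 x3=0xef x4=0xe9  N=1 Z=0
after  7: x0=0x68 x1=0xef x2=0xd8 x3=0xef x4=0xe9  N=1 Z=0
-- IRQ taken; context saved, return-PC = 8 --

FLAGS = (N=1, Z=0)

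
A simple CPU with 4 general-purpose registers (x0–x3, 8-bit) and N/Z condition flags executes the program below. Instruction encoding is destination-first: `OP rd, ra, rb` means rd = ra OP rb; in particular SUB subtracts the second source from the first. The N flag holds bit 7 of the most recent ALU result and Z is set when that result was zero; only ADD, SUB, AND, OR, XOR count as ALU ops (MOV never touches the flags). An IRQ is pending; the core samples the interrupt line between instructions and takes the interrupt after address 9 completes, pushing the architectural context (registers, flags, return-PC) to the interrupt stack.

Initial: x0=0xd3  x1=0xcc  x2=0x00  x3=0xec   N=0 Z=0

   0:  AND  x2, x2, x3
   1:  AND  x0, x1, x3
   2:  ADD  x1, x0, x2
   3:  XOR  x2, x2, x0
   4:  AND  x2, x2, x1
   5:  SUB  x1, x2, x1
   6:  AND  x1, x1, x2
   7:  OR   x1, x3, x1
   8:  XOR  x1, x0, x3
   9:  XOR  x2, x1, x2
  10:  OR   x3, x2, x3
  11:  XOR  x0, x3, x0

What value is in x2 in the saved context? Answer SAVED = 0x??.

after  0: x0=0xd3 x1=0xcc x2=0x00 x3=0xec  N=0 Z=1
after  1: x0=0xcc x1=0xcc x2=0x00 x3=0xec  N=1 Z=0
after  2: x0=0xcc x1=0xcc x2=0x00 x3=0xec  N=1 Z=0
after  3: x0=0xcc x1=0xcc x2=0xcc x3=0xec  N=1 Z=0
after  4: x0=0xcc x1=0xcc x2=0xcc x3=0xec  N=1 Z=0
after  5: x0=0xcc x1=0x00 x2=0xcc x3=0xec  N=0 Z=1
after  6: x0=0xcc x1=0x00 x2=0xcc x3=0xec  N=0 Z=1
after  7: x0=0xcc x1=0xec x2=0xcc x3=0xec  N=1 Z=0
after  8: x0=0xcc x1=0x20 x2=0xcc x3=0xec  N=0 Z=0
after  9: x0=0xcc x1=0x20 x2=0xec x3=0xec  N=1 Z=0
-- IRQ taken; context saved, return-PC = 10 --

SAVED = 0xec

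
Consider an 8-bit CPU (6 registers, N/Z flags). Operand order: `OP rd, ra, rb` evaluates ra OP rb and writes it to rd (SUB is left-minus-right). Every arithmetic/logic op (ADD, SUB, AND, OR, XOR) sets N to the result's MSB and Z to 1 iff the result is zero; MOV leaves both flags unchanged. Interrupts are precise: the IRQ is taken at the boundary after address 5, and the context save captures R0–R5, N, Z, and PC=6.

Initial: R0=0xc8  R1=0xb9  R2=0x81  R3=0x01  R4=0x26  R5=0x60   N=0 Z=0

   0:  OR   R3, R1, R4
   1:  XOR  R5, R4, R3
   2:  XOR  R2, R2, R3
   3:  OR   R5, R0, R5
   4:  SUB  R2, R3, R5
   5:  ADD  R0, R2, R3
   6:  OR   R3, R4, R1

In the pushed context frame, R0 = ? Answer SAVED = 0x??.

after  0: R0=0xc8 R1=0xb9 R2=0x81 R3=0xbf R4=0x26 R5=0x60  N=1 Z=0
after  1: R0=0xc8 R1=0xb9 R2=0x81 R3=0xbf R4=0x26 R5=0x99  N=1 Z=0
after  2: R0=0xc8 R1=0xb9 R2=0x3e R3=0xbf R4=0x26 R5=0x99  N=0 Z=0
after  3: R0=0xc8 R1=0xb9 R2=0x3e R3=0xbf R4=0x26 R5=0xd9  N=1 Z=0
after  4: R0=0xc8 R1=0xb9 R2=0xe6 R3=0xbf R4=0x26 R5=0xd9  N=1 Z=0
after  5: R0=0xa5 R1=0xb9 R2=0xe6 R3=0xbf R4=0x26 R5=0xd9  N=1 Z=0
-- IRQ taken; context saved, return-PC = 6 --

SAVED = 0xa5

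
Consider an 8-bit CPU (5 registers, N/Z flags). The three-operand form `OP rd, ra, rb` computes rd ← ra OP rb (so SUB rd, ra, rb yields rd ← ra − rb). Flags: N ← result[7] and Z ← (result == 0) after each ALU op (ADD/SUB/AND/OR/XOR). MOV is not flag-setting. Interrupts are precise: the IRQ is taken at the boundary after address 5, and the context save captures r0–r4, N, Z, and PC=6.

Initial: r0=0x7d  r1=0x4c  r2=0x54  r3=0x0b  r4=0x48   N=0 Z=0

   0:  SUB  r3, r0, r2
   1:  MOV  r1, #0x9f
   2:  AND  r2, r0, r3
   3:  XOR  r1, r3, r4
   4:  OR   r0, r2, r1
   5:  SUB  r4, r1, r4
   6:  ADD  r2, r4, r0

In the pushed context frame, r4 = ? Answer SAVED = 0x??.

after  0: r0=0x7d r1=0x4c r2=0x54 r3=0x29 r4=0x48  N=0 Z=0
after  1: r0=0x7d r1=0x9f r2=0x54 r3=0x29 r4=0x48  N=0 Z=0
after  2: r0=0x7d r1=0x9f r2=0x29 r3=0x29 r4=0x48  N=0 Z=0
after  3: r0=0x7d r1=0x61 r2=0x29 r3=0x29 r4=0x48  N=0 Z=0
after  4: r0=0x69 r1=0x61 r2=0x29 r3=0x29 r4=0x48  N=0 Z=0
after  5: r0=0x69 r1=0x61 r2=0x29 r3=0x29 r4=0x19  N=0 Z=0
-- IRQ taken; context saved, return-PC = 6 --

SAVED = 0x19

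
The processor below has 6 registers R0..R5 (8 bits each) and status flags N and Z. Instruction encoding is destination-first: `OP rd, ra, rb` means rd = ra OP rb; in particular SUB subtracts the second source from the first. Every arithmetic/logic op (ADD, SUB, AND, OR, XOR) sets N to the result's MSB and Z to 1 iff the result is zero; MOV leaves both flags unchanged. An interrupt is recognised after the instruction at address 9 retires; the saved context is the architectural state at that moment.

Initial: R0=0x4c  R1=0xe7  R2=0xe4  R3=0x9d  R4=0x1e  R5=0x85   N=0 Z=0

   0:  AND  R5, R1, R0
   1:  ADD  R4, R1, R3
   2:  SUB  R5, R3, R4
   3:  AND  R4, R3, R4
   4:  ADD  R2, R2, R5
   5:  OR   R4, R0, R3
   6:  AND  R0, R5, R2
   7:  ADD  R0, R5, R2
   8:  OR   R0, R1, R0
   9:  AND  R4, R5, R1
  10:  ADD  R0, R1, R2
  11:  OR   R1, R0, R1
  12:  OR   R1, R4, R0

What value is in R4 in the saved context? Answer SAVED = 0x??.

SAVED = 0x01

after  0: R0=0x4c R1=0xe7 R2=0xe4 R3=0x9d R4=0x1e R5=0x44  N=0 Z=0
after  1: R0=0x4c R1=0xe7 R2=0xe4 R3=0x9d R4=0x84 R5=0x44  N=1 Z=0
after  2: R0=0x4c R1=0xe7 R2=0xe4 R3=0x9d R4=0x84 R5=0x19  N=0 Z=0
after  3: R0=0x4c R1=0xe7 R2=0xe4 R3=0x9d R4=0x84 R5=0x19  N=1 Z=0
after  4: R0=0x4c R1=0xe7 R2=0xfd R3=0x9d R4=0x84 R5=0x19  N=1 Z=0
after  5: R0=0x4c R1=0xe7 R2=0xfd R3=0x9d R4=0xdd R5=0x19  N=1 Z=0
after  6: R0=0x19 R1=0xe7 R2=0xfd R3=0x9d R4=0xdd R5=0x19  N=0 Z=0
after  7: R0=0x16 R1=0xe7 R2=0xfd R3=0x9d R4=0xdd R5=0x19  N=0 Z=0
after  8: R0=0xf7 R1=0xe7 R2=0xfd R3=0x9d R4=0xdd R5=0x19  N=1 Z=0
after  9: R0=0xf7 R1=0xe7 R2=0xfd R3=0x9d R4=0x01 R5=0x19  N=0 Z=0
-- IRQ taken; context saved, return-PC = 10 --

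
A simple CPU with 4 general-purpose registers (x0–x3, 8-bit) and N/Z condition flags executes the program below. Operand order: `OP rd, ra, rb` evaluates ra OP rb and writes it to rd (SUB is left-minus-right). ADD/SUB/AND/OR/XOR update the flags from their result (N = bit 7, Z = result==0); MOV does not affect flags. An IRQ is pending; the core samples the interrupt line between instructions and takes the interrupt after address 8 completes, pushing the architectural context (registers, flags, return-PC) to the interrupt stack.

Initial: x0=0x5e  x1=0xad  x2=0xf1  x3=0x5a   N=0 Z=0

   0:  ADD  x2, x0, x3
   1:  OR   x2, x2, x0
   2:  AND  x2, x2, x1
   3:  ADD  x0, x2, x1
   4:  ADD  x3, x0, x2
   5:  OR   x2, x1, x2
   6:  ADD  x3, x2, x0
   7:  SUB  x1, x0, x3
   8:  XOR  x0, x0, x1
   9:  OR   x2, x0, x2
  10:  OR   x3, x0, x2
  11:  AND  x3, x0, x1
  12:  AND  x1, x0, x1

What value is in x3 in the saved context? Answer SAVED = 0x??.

SAVED = 0x06

after  0: x0=0x5e x1=0xad x2=0xb8 x3=0x5a  N=1 Z=0
after  1: x0=0x5e x1=0xad x2=0xfe x3=0x5a  N=1 Z=0
after  2: x0=0x5e x1=0xad x2=0xac x3=0x5a  N=1 Z=0
after  3: x0=0x59 x1=0xad x2=0xac x3=0x5a  N=0 Z=0
after  4: x0=0x59 x1=0xad x2=0xac x3=0x05  N=0 Z=0
after  5: x0=0x59 x1=0xad x2=0xad x3=0x05  N=1 Z=0
after  6: x0=0x59 x1=0xad x2=0xad x3=0x06  N=0 Z=0
after  7: x0=0x59 x1=0x53 x2=0xad x3=0x06  N=0 Z=0
after  8: x0=0x0a x1=0x53 x2=0xad x3=0x06  N=0 Z=0
-- IRQ taken; context saved, return-PC = 9 --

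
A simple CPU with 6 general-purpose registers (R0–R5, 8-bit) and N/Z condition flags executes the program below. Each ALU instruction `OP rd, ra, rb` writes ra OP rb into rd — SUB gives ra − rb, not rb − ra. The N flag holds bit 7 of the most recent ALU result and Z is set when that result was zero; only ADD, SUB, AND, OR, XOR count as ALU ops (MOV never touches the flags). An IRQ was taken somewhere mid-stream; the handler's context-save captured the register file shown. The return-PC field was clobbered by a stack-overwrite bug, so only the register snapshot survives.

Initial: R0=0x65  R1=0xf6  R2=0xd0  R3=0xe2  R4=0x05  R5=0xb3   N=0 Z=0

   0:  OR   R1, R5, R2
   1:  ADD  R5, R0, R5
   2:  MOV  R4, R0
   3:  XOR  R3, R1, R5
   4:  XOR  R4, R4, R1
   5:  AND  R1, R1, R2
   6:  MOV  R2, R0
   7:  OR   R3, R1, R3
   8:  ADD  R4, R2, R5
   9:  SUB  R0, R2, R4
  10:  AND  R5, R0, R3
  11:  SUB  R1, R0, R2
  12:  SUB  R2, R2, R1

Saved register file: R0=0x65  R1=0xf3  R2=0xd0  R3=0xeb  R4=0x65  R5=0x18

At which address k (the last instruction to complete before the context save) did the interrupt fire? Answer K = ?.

after  0: R0=0x65 R1=0xf3 R2=0xd0 R3=0xe2 R4=0x05 R5=0xb3  N=1 Z=0
after  1: R0=0x65 R1=0xf3 R2=0xd0 R3=0xe2 R4=0x05 R5=0x18  N=0 Z=0
after  2: R0=0x65 R1=0xf3 R2=0xd0 R3=0xe2 R4=0x65 R5=0x18  N=0 Z=0
after  3: R0=0x65 R1=0xf3 R2=0xd0 R3=0xeb R4=0x65 R5=0x18  N=1 Z=0
-- IRQ taken; context saved, return-PC = 4 --

K = 3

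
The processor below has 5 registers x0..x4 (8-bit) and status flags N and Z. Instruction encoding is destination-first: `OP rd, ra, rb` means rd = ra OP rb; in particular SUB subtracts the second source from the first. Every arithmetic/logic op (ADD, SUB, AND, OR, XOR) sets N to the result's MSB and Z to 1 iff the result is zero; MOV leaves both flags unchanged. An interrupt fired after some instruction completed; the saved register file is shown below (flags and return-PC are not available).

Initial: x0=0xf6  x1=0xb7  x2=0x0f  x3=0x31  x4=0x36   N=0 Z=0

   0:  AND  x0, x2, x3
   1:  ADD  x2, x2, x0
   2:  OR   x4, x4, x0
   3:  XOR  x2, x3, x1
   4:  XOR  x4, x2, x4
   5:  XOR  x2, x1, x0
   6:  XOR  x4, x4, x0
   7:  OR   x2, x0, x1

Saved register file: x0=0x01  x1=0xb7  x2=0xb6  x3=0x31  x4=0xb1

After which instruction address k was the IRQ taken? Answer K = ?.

after  0: x0=0x01 x1=0xb7 x2=0x0f x3=0x31 x4=0x36  N=0 Z=0
after  1: x0=0x01 x1=0xb7 x2=0x10 x3=0x31 x4=0x36  N=0 Z=0
after  2: x0=0x01 x1=0xb7 x2=0x10 x3=0x31 x4=0x37  N=0 Z=0
after  3: x0=0x01 x1=0xb7 x2=0x86 x3=0x31 x4=0x37  N=1 Z=0
after  4: x0=0x01 x1=0xb7 x2=0x86 x3=0x31 x4=0xb1  N=1 Z=0
after  5: x0=0x01 x1=0xb7 x2=0xb6 x3=0x31 x4=0xb1  N=1 Z=0
-- IRQ taken; context saved, return-PC = 6 --

K = 5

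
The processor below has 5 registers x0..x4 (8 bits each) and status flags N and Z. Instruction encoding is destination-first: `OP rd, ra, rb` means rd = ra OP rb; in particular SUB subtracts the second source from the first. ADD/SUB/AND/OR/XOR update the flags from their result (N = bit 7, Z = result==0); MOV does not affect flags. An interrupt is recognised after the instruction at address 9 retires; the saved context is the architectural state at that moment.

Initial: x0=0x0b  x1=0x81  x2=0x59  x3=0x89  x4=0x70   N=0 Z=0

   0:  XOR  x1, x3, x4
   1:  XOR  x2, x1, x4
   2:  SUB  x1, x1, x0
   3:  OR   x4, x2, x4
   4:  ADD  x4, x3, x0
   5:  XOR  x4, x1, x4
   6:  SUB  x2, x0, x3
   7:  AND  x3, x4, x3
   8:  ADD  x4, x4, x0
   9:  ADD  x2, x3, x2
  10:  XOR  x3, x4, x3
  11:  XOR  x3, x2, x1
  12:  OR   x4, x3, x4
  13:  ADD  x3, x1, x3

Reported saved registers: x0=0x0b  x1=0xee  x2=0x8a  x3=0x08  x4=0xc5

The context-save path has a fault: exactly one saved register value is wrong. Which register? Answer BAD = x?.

BAD = x4

after  0: x0=0x0b x1=0xf9 x2=0x59 x3=0x89 x4=0x70  N=1 Z=0
after  1: x0=0x0b x1=0xf9 x2=0x89 x3=0x89 x4=0x70  N=1 Z=0
after  2: x0=0x0b x1=0xee x2=0x89 x3=0x89 x4=0x70  N=1 Z=0
after  3: x0=0x0b x1=0xee x2=0x89 x3=0x89 x4=0xf9  N=1 Z=0
after  4: x0=0x0b x1=0xee x2=0x89 x3=0x89 x4=0x94  N=1 Z=0
after  5: x0=0x0b x1=0xee x2=0x89 x3=0x89 x4=0x7a  N=0 Z=0
after  6: x0=0x0b x1=0xee x2=0x82 x3=0x89 x4=0x7a  N=1 Z=0
after  7: x0=0x0b x1=0xee x2=0x82 x3=0x08 x4=0x7a  N=0 Z=0
after  8: x0=0x0b x1=0xee x2=0x82 x3=0x08 x4=0x85  N=1 Z=0
after  9: x0=0x0b x1=0xee x2=0x8a x3=0x08 x4=0x85  N=1 Z=0
-- IRQ taken; context saved, return-PC = 10 --
mismatch: x4: reported 0xc5 vs actual 0x85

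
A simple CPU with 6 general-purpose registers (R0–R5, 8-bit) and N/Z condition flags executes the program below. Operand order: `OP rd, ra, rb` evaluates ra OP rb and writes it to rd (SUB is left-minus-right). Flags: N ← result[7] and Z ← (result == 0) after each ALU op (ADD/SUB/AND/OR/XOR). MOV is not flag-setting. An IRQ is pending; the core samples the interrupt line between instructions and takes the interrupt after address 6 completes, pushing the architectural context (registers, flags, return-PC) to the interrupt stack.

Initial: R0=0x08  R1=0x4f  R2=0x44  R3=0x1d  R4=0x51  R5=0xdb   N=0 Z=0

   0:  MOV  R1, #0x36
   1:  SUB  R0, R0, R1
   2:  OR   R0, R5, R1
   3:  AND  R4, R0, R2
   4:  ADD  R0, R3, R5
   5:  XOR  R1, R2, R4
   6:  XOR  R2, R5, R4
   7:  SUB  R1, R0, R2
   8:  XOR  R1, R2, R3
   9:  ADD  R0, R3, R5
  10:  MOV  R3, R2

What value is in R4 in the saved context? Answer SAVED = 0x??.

SAVED = 0x44

after  0: R0=0x08 R1=0x36 R2=0x44 R3=0x1d R4=0x51 R5=0xdb  N=0 Z=0
after  1: R0=0xd2 R1=0x36 R2=0x44 R3=0x1d R4=0x51 R5=0xdb  N=1 Z=0
after  2: R0=0xff R1=0x36 R2=0x44 R3=0x1d R4=0x51 R5=0xdb  N=1 Z=0
after  3: R0=0xff R1=0x36 R2=0x44 R3=0x1d R4=0x44 R5=0xdb  N=0 Z=0
after  4: R0=0xf8 R1=0x36 R2=0x44 R3=0x1d R4=0x44 R5=0xdb  N=1 Z=0
after  5: R0=0xf8 R1=0x00 R2=0x44 R3=0x1d R4=0x44 R5=0xdb  N=0 Z=1
after  6: R0=0xf8 R1=0x00 R2=0x9f R3=0x1d R4=0x44 R5=0xdb  N=1 Z=0
-- IRQ taken; context saved, return-PC = 7 --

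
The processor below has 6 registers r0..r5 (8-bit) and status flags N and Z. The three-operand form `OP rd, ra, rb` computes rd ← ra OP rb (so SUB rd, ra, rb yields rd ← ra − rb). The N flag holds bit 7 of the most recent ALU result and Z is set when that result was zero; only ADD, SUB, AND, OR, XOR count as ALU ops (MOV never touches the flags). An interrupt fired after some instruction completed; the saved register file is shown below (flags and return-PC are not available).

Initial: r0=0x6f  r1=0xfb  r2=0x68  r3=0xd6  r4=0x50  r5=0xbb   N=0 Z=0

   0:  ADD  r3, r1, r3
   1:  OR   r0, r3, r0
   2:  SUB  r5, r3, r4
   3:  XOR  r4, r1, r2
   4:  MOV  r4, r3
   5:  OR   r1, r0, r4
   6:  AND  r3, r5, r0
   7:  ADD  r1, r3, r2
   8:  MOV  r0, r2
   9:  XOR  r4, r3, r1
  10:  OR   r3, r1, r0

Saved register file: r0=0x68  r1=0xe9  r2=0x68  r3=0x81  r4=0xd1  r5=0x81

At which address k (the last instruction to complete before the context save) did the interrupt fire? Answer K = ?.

after  0: r0=0x6f r1=0xfb r2=0x68 r3=0xd1 r4=0x50 r5=0xbb  N=1 Z=0
after  1: r0=0xff r1=0xfb r2=0x68 r3=0xd1 r4=0x50 r5=0xbb  N=1 Z=0
after  2: r0=0xff r1=0xfb r2=0x68 r3=0xd1 r4=0x50 r5=0x81  N=1 Z=0
after  3: r0=0xff r1=0xfb r2=0x68 r3=0xd1 r4=0x93 r5=0x81  N=1 Z=0
after  4: r0=0xff r1=0xfb r2=0x68 r3=0xd1 r4=0xd1 r5=0x81  N=1 Z=0
after  5: r0=0xff r1=0xff r2=0x68 r3=0xd1 r4=0xd1 r5=0x81  N=1 Z=0
after  6: r0=0xff r1=0xff r2=0x68 r3=0x81 r4=0xd1 r5=0x81  N=1 Z=0
after  7: r0=0xff r1=0xe9 r2=0x68 r3=0x81 r4=0xd1 r5=0x81  N=1 Z=0
after  8: r0=0x68 r1=0xe9 r2=0x68 r3=0x81 r4=0xd1 r5=0x81  N=1 Z=0
-- IRQ taken; context saved, return-PC = 9 --

K = 8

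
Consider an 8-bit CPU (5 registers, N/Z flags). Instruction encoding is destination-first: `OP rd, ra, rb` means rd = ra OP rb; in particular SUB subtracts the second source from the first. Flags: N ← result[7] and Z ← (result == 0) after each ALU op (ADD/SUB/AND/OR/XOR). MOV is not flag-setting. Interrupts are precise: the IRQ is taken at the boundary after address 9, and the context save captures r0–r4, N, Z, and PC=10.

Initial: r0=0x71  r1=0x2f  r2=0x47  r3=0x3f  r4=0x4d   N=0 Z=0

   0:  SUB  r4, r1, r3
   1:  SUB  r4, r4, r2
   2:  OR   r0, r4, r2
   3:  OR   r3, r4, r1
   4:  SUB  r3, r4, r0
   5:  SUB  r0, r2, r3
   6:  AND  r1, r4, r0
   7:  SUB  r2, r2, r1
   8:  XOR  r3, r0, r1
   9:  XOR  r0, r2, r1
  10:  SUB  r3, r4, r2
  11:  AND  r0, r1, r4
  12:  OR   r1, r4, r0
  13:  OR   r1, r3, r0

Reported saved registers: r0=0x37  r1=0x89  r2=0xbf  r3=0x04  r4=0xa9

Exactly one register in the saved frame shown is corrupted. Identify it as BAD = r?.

after  0: r0=0x71 r1=0x2f r2=0x47 r3=0x3f r4=0xf0  N=1 Z=0
after  1: r0=0x71 r1=0x2f r2=0x47 r3=0x3f r4=0xa9  N=1 Z=0
after  2: r0=0xef r1=0x2f r2=0x47 r3=0x3f r4=0xa9  N=1 Z=0
after  3: r0=0xef r1=0x2f r2=0x47 r3=0xaf r4=0xa9  N=1 Z=0
after  4: r0=0xef r1=0x2f r2=0x47 r3=0xba r4=0xa9  N=1 Z=0
after  5: r0=0x8d r1=0x2f r2=0x47 r3=0xba r4=0xa9  N=1 Z=0
after  6: r0=0x8d r1=0x89 r2=0x47 r3=0xba r4=0xa9  N=1 Z=0
after  7: r0=0x8d r1=0x89 r2=0xbe r3=0xba r4=0xa9  N=1 Z=0
after  8: r0=0x8d r1=0x89 r2=0xbe r3=0x04 r4=0xa9  N=0 Z=0
after  9: r0=0x37 r1=0x89 r2=0xbe r3=0x04 r4=0xa9  N=0 Z=0
-- IRQ taken; context saved, return-PC = 10 --
mismatch: r2: reported 0xbf vs actual 0xbe

BAD = r2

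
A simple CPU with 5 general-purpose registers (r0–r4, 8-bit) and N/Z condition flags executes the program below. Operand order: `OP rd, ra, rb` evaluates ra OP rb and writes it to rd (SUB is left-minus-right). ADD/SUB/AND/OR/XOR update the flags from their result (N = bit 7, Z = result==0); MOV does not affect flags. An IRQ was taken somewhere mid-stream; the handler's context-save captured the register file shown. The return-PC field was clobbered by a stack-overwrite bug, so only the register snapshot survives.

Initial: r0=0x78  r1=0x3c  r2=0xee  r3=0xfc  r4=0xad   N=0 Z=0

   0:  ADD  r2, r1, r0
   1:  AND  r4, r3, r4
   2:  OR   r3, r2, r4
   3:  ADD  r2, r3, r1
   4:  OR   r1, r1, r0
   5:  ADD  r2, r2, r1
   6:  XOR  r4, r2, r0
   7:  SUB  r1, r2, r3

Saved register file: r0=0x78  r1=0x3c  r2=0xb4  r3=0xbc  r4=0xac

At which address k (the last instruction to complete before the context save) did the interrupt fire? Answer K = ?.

K = 2

after  0: r0=0x78 r1=0x3c r2=0xb4 r3=0xfc r4=0xad  N=1 Z=0
after  1: r0=0x78 r1=0x3c r2=0xb4 r3=0xfc r4=0xac  N=1 Z=0
after  2: r0=0x78 r1=0x3c r2=0xb4 r3=0xbc r4=0xac  N=1 Z=0
-- IRQ taken; context saved, return-PC = 3 --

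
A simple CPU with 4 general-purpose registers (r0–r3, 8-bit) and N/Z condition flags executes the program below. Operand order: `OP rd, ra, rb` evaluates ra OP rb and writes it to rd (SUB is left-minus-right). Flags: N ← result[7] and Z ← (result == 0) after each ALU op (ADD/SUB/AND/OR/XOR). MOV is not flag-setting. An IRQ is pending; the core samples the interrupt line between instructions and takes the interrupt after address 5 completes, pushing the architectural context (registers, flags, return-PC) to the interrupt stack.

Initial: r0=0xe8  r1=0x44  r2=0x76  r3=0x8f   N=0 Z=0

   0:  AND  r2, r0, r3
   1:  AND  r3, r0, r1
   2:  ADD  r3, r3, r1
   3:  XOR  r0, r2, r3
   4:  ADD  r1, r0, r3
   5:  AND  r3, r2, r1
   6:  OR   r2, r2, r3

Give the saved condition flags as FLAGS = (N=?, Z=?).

FLAGS = (N=1, Z=0)

after  0: r0=0xe8 r1=0x44 r2=0x88 r3=0x8f  N=1 Z=0
after  1: r0=0xe8 r1=0x44 r2=0x88 r3=0x40  N=0 Z=0
after  2: r0=0xe8 r1=0x44 r2=0x88 r3=0x84  N=1 Z=0
after  3: r0=0x0c r1=0x44 r2=0x88 r3=0x84  N=0 Z=0
after  4: r0=0x0c r1=0x90 r2=0x88 r3=0x84  N=1 Z=0
after  5: r0=0x0c r1=0x90 r2=0x88 r3=0x80  N=1 Z=0
-- IRQ taken; context saved, return-PC = 6 --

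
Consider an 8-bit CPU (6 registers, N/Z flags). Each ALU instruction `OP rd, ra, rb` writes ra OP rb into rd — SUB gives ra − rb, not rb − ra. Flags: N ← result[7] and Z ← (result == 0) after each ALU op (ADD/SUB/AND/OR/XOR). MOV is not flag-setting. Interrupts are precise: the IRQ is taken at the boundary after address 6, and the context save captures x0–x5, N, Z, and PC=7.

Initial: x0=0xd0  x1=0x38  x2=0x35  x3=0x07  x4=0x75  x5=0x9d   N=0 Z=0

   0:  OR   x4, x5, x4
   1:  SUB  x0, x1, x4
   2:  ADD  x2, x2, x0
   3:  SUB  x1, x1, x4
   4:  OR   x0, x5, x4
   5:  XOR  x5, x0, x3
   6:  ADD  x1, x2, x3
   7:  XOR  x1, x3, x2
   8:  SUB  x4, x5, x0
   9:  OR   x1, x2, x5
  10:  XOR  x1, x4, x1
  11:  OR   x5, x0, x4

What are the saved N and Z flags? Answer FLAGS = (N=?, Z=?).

after  0: x0=0xd0 x1=0x38 x2=0x35 x3=0x07 x4=0xfd x5=0x9d  N=1 Z=0
after  1: x0=0x3b x1=0x38 x2=0x35 x3=0x07 x4=0xfd x5=0x9d  N=0 Z=0
after  2: x0=0x3b x1=0x38 x2=0x70 x3=0x07 x4=0xfd x5=0x9d  N=0 Z=0
after  3: x0=0x3b x1=0x3b x2=0x70 x3=0x07 x4=0xfd x5=0x9d  N=0 Z=0
after  4: x0=0xfd x1=0x3b x2=0x70 x3=0x07 x4=0xfd x5=0x9d  N=1 Z=0
after  5: x0=0xfd x1=0x3b x2=0x70 x3=0x07 x4=0xfd x5=0xfa  N=1 Z=0
after  6: x0=0xfd x1=0x77 x2=0x70 x3=0x07 x4=0xfd x5=0xfa  N=0 Z=0
-- IRQ taken; context saved, return-PC = 7 --

FLAGS = (N=0, Z=0)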